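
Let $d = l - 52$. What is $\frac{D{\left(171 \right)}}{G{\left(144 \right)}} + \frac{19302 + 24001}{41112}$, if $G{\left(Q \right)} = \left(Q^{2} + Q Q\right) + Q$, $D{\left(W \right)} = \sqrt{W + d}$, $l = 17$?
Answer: $\frac{43303}{41112} + \frac{\sqrt{34}}{20808} \approx 1.0536$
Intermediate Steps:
$d = -35$ ($d = 17 - 52 = -35$)
$D{\left(W \right)} = \sqrt{-35 + W}$ ($D{\left(W \right)} = \sqrt{W - 35} = \sqrt{-35 + W}$)
$G{\left(Q \right)} = Q + 2 Q^{2}$ ($G{\left(Q \right)} = \left(Q^{2} + Q^{2}\right) + Q = 2 Q^{2} + Q = Q + 2 Q^{2}$)
$\frac{D{\left(171 \right)}}{G{\left(144 \right)}} + \frac{19302 + 24001}{41112} = \frac{\sqrt{-35 + 171}}{144 \left(1 + 2 \cdot 144\right)} + \frac{19302 + 24001}{41112} = \frac{\sqrt{136}}{144 \left(1 + 288\right)} + 43303 \cdot \frac{1}{41112} = \frac{2 \sqrt{34}}{144 \cdot 289} + \frac{43303}{41112} = \frac{2 \sqrt{34}}{41616} + \frac{43303}{41112} = 2 \sqrt{34} \cdot \frac{1}{41616} + \frac{43303}{41112} = \frac{\sqrt{34}}{20808} + \frac{43303}{41112} = \frac{43303}{41112} + \frac{\sqrt{34}}{20808}$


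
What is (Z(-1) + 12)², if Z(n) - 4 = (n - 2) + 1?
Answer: 196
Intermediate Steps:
Z(n) = 3 + n (Z(n) = 4 + ((n - 2) + 1) = 4 + ((-2 + n) + 1) = 4 + (-1 + n) = 3 + n)
(Z(-1) + 12)² = ((3 - 1) + 12)² = (2 + 12)² = 14² = 196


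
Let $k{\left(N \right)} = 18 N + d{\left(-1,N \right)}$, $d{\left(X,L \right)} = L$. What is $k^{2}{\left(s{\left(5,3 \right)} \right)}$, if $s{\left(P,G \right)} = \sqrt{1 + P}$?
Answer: $2166$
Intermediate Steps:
$k{\left(N \right)} = 19 N$ ($k{\left(N \right)} = 18 N + N = 19 N$)
$k^{2}{\left(s{\left(5,3 \right)} \right)} = \left(19 \sqrt{1 + 5}\right)^{2} = \left(19 \sqrt{6}\right)^{2} = 2166$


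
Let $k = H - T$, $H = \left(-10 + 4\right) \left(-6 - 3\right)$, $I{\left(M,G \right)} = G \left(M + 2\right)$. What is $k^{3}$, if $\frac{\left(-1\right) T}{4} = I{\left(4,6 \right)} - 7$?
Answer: $4913000$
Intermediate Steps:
$I{\left(M,G \right)} = G \left(2 + M\right)$
$H = 54$ ($H = \left(-6\right) \left(-9\right) = 54$)
$T = -116$ ($T = - 4 \left(6 \left(2 + 4\right) - 7\right) = - 4 \left(6 \cdot 6 - 7\right) = - 4 \left(36 - 7\right) = \left(-4\right) 29 = -116$)
$k = 170$ ($k = 54 - -116 = 54 + 116 = 170$)
$k^{3} = 170^{3} = 4913000$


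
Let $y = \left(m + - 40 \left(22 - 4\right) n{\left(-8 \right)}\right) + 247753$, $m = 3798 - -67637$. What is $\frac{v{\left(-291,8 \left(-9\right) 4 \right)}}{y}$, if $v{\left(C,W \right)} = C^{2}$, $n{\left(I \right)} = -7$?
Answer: $\frac{28227}{108076} \approx 0.26118$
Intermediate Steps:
$m = 71435$ ($m = 3798 + 67637 = 71435$)
$y = 324228$ ($y = \left(71435 + - 40 \left(22 - 4\right) \left(-7\right)\right) + 247753 = \left(71435 + \left(-40\right) 18 \left(-7\right)\right) + 247753 = \left(71435 - -5040\right) + 247753 = \left(71435 + 5040\right) + 247753 = 76475 + 247753 = 324228$)
$\frac{v{\left(-291,8 \left(-9\right) 4 \right)}}{y} = \frac{\left(-291\right)^{2}}{324228} = 84681 \cdot \frac{1}{324228} = \frac{28227}{108076}$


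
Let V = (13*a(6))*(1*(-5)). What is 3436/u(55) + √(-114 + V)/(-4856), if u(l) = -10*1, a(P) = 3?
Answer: -1718/5 - I*√309/4856 ≈ -343.6 - 0.0036199*I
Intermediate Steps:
V = -195 (V = (13*3)*(1*(-5)) = 39*(-5) = -195)
u(l) = -10
3436/u(55) + √(-114 + V)/(-4856) = 3436/(-10) + √(-114 - 195)/(-4856) = 3436*(-⅒) + √(-309)*(-1/4856) = -1718/5 + (I*√309)*(-1/4856) = -1718/5 - I*√309/4856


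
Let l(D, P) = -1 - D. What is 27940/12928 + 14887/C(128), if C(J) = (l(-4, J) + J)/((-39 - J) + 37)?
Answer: -6254006885/423392 ≈ -14771.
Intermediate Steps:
C(J) = (3 + J)/(-2 - J) (C(J) = ((-1 - 1*(-4)) + J)/((-39 - J) + 37) = ((-1 + 4) + J)/(-2 - J) = (3 + J)/(-2 - J))
27940/12928 + 14887/C(128) = 27940/12928 + 14887/(((-3 - 1*128)/(2 + 128))) = 27940*(1/12928) + 14887/(((-3 - 128)/130)) = 6985/3232 + 14887/(((1/130)*(-131))) = 6985/3232 + 14887/(-131/130) = 6985/3232 + 14887*(-130/131) = 6985/3232 - 1935310/131 = -6254006885/423392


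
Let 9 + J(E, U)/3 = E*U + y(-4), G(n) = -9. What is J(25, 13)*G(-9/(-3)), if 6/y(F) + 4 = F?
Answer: -34047/4 ≈ -8511.8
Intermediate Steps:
y(F) = 6/(-4 + F)
J(E, U) = -117/4 + 3*E*U (J(E, U) = -27 + 3*(E*U + 6/(-4 - 4)) = -27 + 3*(E*U + 6/(-8)) = -27 + 3*(E*U + 6*(-⅛)) = -27 + 3*(E*U - ¾) = -27 + 3*(-¾ + E*U) = -27 + (-9/4 + 3*E*U) = -117/4 + 3*E*U)
J(25, 13)*G(-9/(-3)) = (-117/4 + 3*25*13)*(-9) = (-117/4 + 975)*(-9) = (3783/4)*(-9) = -34047/4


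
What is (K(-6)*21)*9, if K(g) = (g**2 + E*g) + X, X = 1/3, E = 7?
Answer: -1071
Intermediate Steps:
X = 1/3 ≈ 0.33333
K(g) = 1/3 + g**2 + 7*g (K(g) = (g**2 + 7*g) + 1/3 = 1/3 + g**2 + 7*g)
(K(-6)*21)*9 = ((1/3 + (-6)**2 + 7*(-6))*21)*9 = ((1/3 + 36 - 42)*21)*9 = -17/3*21*9 = -119*9 = -1071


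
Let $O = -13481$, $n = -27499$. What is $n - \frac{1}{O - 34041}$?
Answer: $- \frac{1306807477}{47522} \approx -27499.0$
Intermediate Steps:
$n - \frac{1}{O - 34041} = -27499 - \frac{1}{-13481 - 34041} = -27499 - \frac{1}{-47522} = -27499 - - \frac{1}{47522} = -27499 + \frac{1}{47522} = - \frac{1306807477}{47522}$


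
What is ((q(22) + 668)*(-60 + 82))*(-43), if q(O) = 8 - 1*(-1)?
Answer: -640442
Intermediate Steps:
q(O) = 9 (q(O) = 8 + 1 = 9)
((q(22) + 668)*(-60 + 82))*(-43) = ((9 + 668)*(-60 + 82))*(-43) = (677*22)*(-43) = 14894*(-43) = -640442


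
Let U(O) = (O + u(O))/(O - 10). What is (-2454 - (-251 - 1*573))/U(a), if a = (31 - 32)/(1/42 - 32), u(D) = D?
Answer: 5455610/21 ≈ 2.5979e+5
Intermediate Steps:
a = 42/1343 (a = -1/(1/42 - 32) = -1/(-1343/42) = -1*(-42/1343) = 42/1343 ≈ 0.031273)
U(O) = 2*O/(-10 + O) (U(O) = (O + O)/(O - 10) = (2*O)/(-10 + O) = 2*O/(-10 + O))
(-2454 - (-251 - 1*573))/U(a) = (-2454 - (-251 - 1*573))/((2*(42/1343)/(-10 + 42/1343))) = (-2454 - (-251 - 573))/((2*(42/1343)/(-13388/1343))) = (-2454 - 1*(-824))/((2*(42/1343)*(-1343/13388))) = (-2454 + 824)/(-21/3347) = -1630*(-3347/21) = 5455610/21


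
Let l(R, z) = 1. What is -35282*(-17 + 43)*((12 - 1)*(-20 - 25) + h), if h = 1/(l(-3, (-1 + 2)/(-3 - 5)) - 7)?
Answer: 1362696686/3 ≈ 4.5423e+8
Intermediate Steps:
h = -⅙ (h = 1/(1 - 7) = 1/(-6) = -⅙ ≈ -0.16667)
-35282*(-17 + 43)*((12 - 1)*(-20 - 25) + h) = -35282*(-17 + 43)*((12 - 1)*(-20 - 25) - ⅙) = -917332*(11*(-45) - ⅙) = -917332*(-495 - ⅙) = -917332*(-2971)/6 = -35282*(-38623/3) = 1362696686/3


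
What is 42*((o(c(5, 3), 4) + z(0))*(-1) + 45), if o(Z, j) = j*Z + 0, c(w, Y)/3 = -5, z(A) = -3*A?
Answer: 4410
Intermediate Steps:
c(w, Y) = -15 (c(w, Y) = 3*(-5) = -15)
o(Z, j) = Z*j (o(Z, j) = Z*j + 0 = Z*j)
42*((o(c(5, 3), 4) + z(0))*(-1) + 45) = 42*((-15*4 - 3*0)*(-1) + 45) = 42*((-60 + 0)*(-1) + 45) = 42*(-60*(-1) + 45) = 42*(60 + 45) = 42*105 = 4410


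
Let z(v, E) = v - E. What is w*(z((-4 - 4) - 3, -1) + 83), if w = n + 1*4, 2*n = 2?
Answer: 365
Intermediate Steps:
n = 1 (n = (½)*2 = 1)
w = 5 (w = 1 + 1*4 = 1 + 4 = 5)
w*(z((-4 - 4) - 3, -1) + 83) = 5*((((-4 - 4) - 3) - 1*(-1)) + 83) = 5*(((-8 - 3) + 1) + 83) = 5*((-11 + 1) + 83) = 5*(-10 + 83) = 5*73 = 365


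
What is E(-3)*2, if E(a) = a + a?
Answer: -12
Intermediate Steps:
E(a) = 2*a
E(-3)*2 = (2*(-3))*2 = -6*2 = -12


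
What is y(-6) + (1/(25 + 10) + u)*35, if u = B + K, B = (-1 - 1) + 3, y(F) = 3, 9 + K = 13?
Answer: 179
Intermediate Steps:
K = 4 (K = -9 + 13 = 4)
B = 1 (B = -2 + 3 = 1)
u = 5 (u = 1 + 4 = 5)
y(-6) + (1/(25 + 10) + u)*35 = 3 + (1/(25 + 10) + 5)*35 = 3 + (1/35 + 5)*35 = 3 + (176/35)*35 = 3 + 176 = 179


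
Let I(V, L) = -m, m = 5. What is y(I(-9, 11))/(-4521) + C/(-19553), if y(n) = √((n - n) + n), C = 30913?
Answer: -30913/19553 - I*√5/4521 ≈ -1.581 - 0.0004946*I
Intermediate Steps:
I(V, L) = -5 (I(V, L) = -1*5 = -5)
y(n) = √n (y(n) = √(0 + n) = √n)
y(I(-9, 11))/(-4521) + C/(-19553) = √(-5)/(-4521) + 30913/(-19553) = (I*√5)*(-1/4521) + 30913*(-1/19553) = -I*√5/4521 - 30913/19553 = -30913/19553 - I*√5/4521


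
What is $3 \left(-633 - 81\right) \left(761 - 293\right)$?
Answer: $-1002456$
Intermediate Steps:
$3 \left(-633 - 81\right) \left(761 - 293\right) = 3 \left(\left(-714\right) 468\right) = 3 \left(-334152\right) = -1002456$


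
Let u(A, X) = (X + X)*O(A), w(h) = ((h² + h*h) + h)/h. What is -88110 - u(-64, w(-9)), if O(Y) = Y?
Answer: -90286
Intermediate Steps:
w(h) = (h + 2*h²)/h (w(h) = ((h² + h²) + h)/h = (2*h² + h)/h = (h + 2*h²)/h)
u(A, X) = 2*A*X (u(A, X) = (X + X)*A = (2*X)*A = 2*A*X)
-88110 - u(-64, w(-9)) = -88110 - 2*(-64)*(1 + 2*(-9)) = -88110 - 2*(-64)*(1 - 18) = -88110 - 2*(-64)*(-17) = -88110 - 1*2176 = -88110 - 2176 = -90286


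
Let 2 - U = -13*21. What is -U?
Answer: -275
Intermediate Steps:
U = 275 (U = 2 - (-13)*21 = 2 - 1*(-273) = 2 + 273 = 275)
-U = -1*275 = -275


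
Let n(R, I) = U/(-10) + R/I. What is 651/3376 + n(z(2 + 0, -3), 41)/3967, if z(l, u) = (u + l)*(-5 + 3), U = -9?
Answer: 530072617/2745481360 ≈ 0.19307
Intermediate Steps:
z(l, u) = -2*l - 2*u (z(l, u) = (l + u)*(-2) = -2*l - 2*u)
n(R, I) = 9/10 + R/I (n(R, I) = -9/(-10) + R/I = -9*(-1/10) + R/I = 9/10 + R/I)
651/3376 + n(z(2 + 0, -3), 41)/3967 = 651/3376 + (9/10 + (-2*(2 + 0) - 2*(-3))/41)/3967 = 651*(1/3376) + (9/10 + (-2*2 + 6)*(1/41))*(1/3967) = 651/3376 + (9/10 + (-4 + 6)*(1/41))*(1/3967) = 651/3376 + (9/10 + 2*(1/41))*(1/3967) = 651/3376 + (9/10 + 2/41)*(1/3967) = 651/3376 + (389/410)*(1/3967) = 651/3376 + 389/1626470 = 530072617/2745481360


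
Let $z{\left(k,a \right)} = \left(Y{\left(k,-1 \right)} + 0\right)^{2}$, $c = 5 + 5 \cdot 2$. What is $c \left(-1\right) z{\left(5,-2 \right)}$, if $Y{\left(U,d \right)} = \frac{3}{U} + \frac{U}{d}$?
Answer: $- \frac{1452}{5} \approx -290.4$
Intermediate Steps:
$c = 15$ ($c = 5 + 10 = 15$)
$z{\left(k,a \right)} = \left(- k + \frac{3}{k}\right)^{2}$ ($z{\left(k,a \right)} = \left(\left(\frac{3}{k} + \frac{k}{-1}\right) + 0\right)^{2} = \left(\left(\frac{3}{k} + k \left(-1\right)\right) + 0\right)^{2} = \left(\left(\frac{3}{k} - k\right) + 0\right)^{2} = \left(\left(- k + \frac{3}{k}\right) + 0\right)^{2} = \left(- k + \frac{3}{k}\right)^{2}$)
$c \left(-1\right) z{\left(5,-2 \right)} = 15 \left(-1\right) \frac{\left(3 - 5^{2}\right)^{2}}{25} = - 15 \frac{\left(3 - 25\right)^{2}}{25} = - 15 \frac{\left(-22\right)^{2}}{25} = - 15 \cdot \frac{1}{25} \cdot 484 = \left(-15\right) \frac{484}{25} = - \frac{1452}{5}$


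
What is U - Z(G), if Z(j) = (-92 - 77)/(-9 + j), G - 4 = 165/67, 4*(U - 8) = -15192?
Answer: -655623/170 ≈ -3856.6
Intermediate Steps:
U = -3790 (U = 8 + (1/4)*(-15192) = 8 - 3798 = -3790)
G = 433/67 (G = 4 + 165/67 = 433/67 ≈ 6.4627)
Z(j) = -169/(-9 + j)
U - Z(G) = -3790 - (-169)/(-9 + 433/67) = -3790 - (-169)/(-170/67) = -3790 - (-169)*(-67)/170 = -3790 - 1*11323/170 = -3790 - 11323/170 = -655623/170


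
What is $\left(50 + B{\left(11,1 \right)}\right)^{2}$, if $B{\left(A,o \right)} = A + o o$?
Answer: $3844$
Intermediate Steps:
$B{\left(A,o \right)} = A + o^{2}$
$\left(50 + B{\left(11,1 \right)}\right)^{2} = \left(50 + \left(11 + 1^{2}\right)\right)^{2} = \left(50 + \left(11 + 1\right)\right)^{2} = \left(50 + 12\right)^{2} = 62^{2} = 3844$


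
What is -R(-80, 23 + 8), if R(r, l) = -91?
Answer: 91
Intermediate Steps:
-R(-80, 23 + 8) = -1*(-91) = 91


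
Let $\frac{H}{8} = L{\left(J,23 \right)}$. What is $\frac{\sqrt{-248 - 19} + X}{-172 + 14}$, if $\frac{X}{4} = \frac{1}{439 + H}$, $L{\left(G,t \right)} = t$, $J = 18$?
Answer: $- \frac{2}{49217} - \frac{i \sqrt{267}}{158} \approx -4.0636 \cdot 10^{-5} - 0.10342 i$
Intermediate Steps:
$H = 184$ ($H = 8 \cdot 23 = 184$)
$X = \frac{4}{623}$ ($X = \frac{4}{439 + 184} = \frac{4}{623} \approx 0.0064205$)
$\frac{\sqrt{-248 - 19} + X}{-172 + 14} = \frac{\sqrt{-248 - 19} + \frac{4}{623}}{-172 + 14} = \frac{\sqrt{-267} + \frac{4}{623}}{-158} = \left(i \sqrt{267} + \frac{4}{623}\right) \left(- \frac{1}{158}\right) = \left(\frac{4}{623} + i \sqrt{267}\right) \left(- \frac{1}{158}\right) = - \frac{2}{49217} - \frac{i \sqrt{267}}{158}$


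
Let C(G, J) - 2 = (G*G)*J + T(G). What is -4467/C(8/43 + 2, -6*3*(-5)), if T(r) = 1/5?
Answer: -41297415/3996539 ≈ -10.333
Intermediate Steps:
T(r) = ⅕
C(G, J) = 11/5 + J*G² (C(G, J) = 2 + ((G*G)*J + ⅕) = 2 + (G²*J + ⅕) = 2 + (J*G² + ⅕) = 2 + (⅕ + J*G²) = 11/5 + J*G²)
-4467/C(8/43 + 2, -6*3*(-5)) = -4467/(11/5 + (-6*3*(-5))*(8/43 + 2)²) = -4467/(11/5 + (-2*9*(-5))*(8*(1/43) + 2)²) = -4467/(11/5 + (-18*(-5))*(8/43 + 2)²) = -4467/(11/5 + 90*(94/43)²) = -4467/(11/5 + 90*(8836/1849)) = -4467/(11/5 + 795240/1849) = -4467/3996539/9245 = -4467*9245/3996539 = -41297415/3996539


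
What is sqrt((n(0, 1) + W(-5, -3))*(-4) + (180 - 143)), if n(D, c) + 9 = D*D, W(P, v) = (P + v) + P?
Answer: 5*sqrt(5) ≈ 11.180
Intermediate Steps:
W(P, v) = v + 2*P
n(D, c) = -9 + D**2 (n(D, c) = -9 + D*D = -9 + D**2)
sqrt((n(0, 1) + W(-5, -3))*(-4) + (180 - 143)) = sqrt(((-9 + 0**2) + (-3 + 2*(-5)))*(-4) + (180 - 143)) = sqrt(((-9 + 0) + (-3 - 10))*(-4) + 37) = sqrt((-9 - 13)*(-4) + 37) = sqrt(-22*(-4) + 37) = sqrt(88 + 37) = sqrt(125) = 5*sqrt(5)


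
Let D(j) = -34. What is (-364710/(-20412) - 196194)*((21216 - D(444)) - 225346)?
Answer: 22701979161248/567 ≈ 4.0039e+10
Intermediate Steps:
(-364710/(-20412) - 196194)*((21216 - D(444)) - 225346) = (-364710/(-20412) - 196194)*((21216 - 1*(-34)) - 225346) = (-364710*(-1/20412) - 196194)*((21216 + 34) - 225346) = (60785/3402 - 196194)*(21250 - 225346) = -667391203/3402*(-204096) = 22701979161248/567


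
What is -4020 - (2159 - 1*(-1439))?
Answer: -7618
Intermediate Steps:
-4020 - (2159 - 1*(-1439)) = -4020 - (2159 + 1439) = -4020 - 1*3598 = -4020 - 3598 = -7618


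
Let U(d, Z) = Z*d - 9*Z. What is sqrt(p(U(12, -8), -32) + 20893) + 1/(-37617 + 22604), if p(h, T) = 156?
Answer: -1/15013 + sqrt(21049) ≈ 145.08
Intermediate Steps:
U(d, Z) = -9*Z + Z*d
sqrt(p(U(12, -8), -32) + 20893) + 1/(-37617 + 22604) = sqrt(156 + 20893) + 1/(-37617 + 22604) = sqrt(21049) + 1/(-15013) = sqrt(21049) - 1/15013 = -1/15013 + sqrt(21049)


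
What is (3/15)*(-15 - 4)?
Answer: -19/5 ≈ -3.8000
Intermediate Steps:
(3/15)*(-15 - 4) = (3*(1/15))*(-19) = (⅕)*(-19) = -19/5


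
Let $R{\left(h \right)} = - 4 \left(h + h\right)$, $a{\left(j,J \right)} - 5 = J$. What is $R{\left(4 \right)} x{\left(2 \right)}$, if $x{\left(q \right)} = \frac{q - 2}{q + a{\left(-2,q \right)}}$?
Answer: $0$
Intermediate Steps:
$a{\left(j,J \right)} = 5 + J$
$R{\left(h \right)} = - 8 h$ ($R{\left(h \right)} = - 4 \cdot 2 h = - 8 h$)
$x{\left(q \right)} = \frac{-2 + q}{5 + 2 q}$ ($x{\left(q \right)} = \frac{q - 2}{q + \left(5 + q\right)} = \frac{-2 + q}{5 + 2 q}$)
$R{\left(4 \right)} x{\left(2 \right)} = \left(-8\right) 4 \frac{-2 + 2}{5 + 2 \cdot 2} = - 32 \frac{1}{5 + 4} \cdot 0 = - 32 \cdot \frac{1}{9} \cdot 0 = \left(-32\right) 0 = 0$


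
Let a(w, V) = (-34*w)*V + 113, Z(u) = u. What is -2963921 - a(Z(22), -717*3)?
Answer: -4572982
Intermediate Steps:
a(w, V) = 113 - 34*V*w (a(w, V) = -34*V*w + 113 = 113 - 34*V*w)
-2963921 - a(Z(22), -717*3) = -2963921 - (113 - 34*(-717*3)*22) = -2963921 - (113 - 34*(-2151)*22) = -2963921 - (113 + 1608948) = -2963921 - 1*1609061 = -2963921 - 1609061 = -4572982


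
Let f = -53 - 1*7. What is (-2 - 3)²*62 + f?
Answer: 1490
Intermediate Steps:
f = -60 (f = -53 - 7 = -60)
(-2 - 3)²*62 + f = (-2 - 3)²*62 - 60 = (-5)²*62 - 60 = 25*62 - 60 = 1550 - 60 = 1490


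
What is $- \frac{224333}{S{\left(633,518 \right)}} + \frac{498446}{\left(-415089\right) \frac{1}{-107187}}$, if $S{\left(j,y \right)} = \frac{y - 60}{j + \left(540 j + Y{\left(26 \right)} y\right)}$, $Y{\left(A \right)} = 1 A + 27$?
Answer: $- \frac{11473529970722881}{63370254} \approx -1.8106 \cdot 10^{8}$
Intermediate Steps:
$Y{\left(A \right)} = 27 + A$ ($Y{\left(A \right)} = A + 27 = 27 + A$)
$S{\left(j,y \right)} = \frac{-60 + y}{53 y + 541 j}$ ($S{\left(j,y \right)} = \frac{y - 60}{j + \left(540 j + \left(27 + 26\right) y\right)} = \frac{-60 + y}{j + \left(540 j + 53 y\right)} = \frac{-60 + y}{j + \left(53 y + 540 j\right)} = \frac{-60 + y}{53 y + 541 j}$)
$- \frac{224333}{S{\left(633,518 \right)}} + \frac{498446}{\left(-415089\right) \frac{1}{-107187}} = - \frac{224333}{\frac{1}{53 \cdot 518 + 541 \cdot 633} \left(-60 + 518\right)} + \frac{498446}{\left(-415089\right) \frac{1}{-107187}} = - \frac{224333}{\frac{1}{27454 + 342453} \cdot 458} + \frac{498446}{\left(-415089\right) \left(- \frac{1}{107187}\right)} = - \frac{224333}{\frac{1}{369907} \cdot 458} + \frac{498446}{\frac{138363}{35729}} = - \frac{224333}{\frac{1}{369907} \cdot 458} + 498446 \cdot \frac{35729}{138363} = - \frac{224333}{\frac{458}{369907}} + \frac{17808977134}{138363} = \left(-224333\right) \frac{369907}{458} + \frac{17808977134}{138363} = - \frac{82982347031}{458} + \frac{17808977134}{138363} = - \frac{11473529970722881}{63370254}$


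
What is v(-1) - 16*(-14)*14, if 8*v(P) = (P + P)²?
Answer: 6273/2 ≈ 3136.5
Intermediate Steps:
v(P) = P²/2 (v(P) = (P + P)²/8 = (2*P)²/8 = (4*P²)/8 = P²/2)
v(-1) - 16*(-14)*14 = (½)*(-1)² - 16*(-14)*14 = (½)*1 - (-224)*14 = ½ - 1*(-3136) = ½ + 3136 = 6273/2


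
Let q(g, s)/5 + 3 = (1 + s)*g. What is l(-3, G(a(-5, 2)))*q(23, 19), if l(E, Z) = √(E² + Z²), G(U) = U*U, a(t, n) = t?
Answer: 2285*√634 ≈ 57535.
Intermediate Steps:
G(U) = U²
q(g, s) = -15 + 5*g*(1 + s) (q(g, s) = -15 + 5*((1 + s)*g) = -15 + 5*(g*(1 + s)) = -15 + 5*g*(1 + s))
l(-3, G(a(-5, 2)))*q(23, 19) = √((-3)² + ((-5)²)²)*(-15 + 5*23 + 5*23*19) = √(9 + 25²)*(-15 + 115 + 2185) = √(9 + 625)*2285 = √634*2285 = 2285*√634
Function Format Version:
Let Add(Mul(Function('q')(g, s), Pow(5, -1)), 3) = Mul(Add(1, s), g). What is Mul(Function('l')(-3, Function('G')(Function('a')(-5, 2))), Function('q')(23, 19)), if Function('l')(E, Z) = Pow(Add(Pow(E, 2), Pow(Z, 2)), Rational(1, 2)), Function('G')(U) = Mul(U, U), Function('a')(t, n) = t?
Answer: Mul(2285, Pow(634, Rational(1, 2))) ≈ 57535.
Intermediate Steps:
Function('G')(U) = Pow(U, 2)
Function('q')(g, s) = Add(-15, Mul(5, g, Add(1, s))) (Function('q')(g, s) = Add(-15, Mul(5, Mul(Add(1, s), g))) = Add(-15, Mul(5, Mul(g, Add(1, s)))) = Add(-15, Mul(5, g, Add(1, s))))
Mul(Function('l')(-3, Function('G')(Function('a')(-5, 2))), Function('q')(23, 19)) = Mul(Pow(Add(Pow(-3, 2), Pow(Pow(-5, 2), 2)), Rational(1, 2)), Add(-15, Mul(5, 23), Mul(5, 23, 19))) = Mul(Pow(Add(9, Pow(25, 2)), Rational(1, 2)), Add(-15, 115, 2185)) = Mul(Pow(Add(9, 625), Rational(1, 2)), 2285) = Mul(Pow(634, Rational(1, 2)), 2285) = Mul(2285, Pow(634, Rational(1, 2)))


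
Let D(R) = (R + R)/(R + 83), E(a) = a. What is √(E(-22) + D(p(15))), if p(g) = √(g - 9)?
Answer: √(-1826 - 20*√6)/√(83 + √6) ≈ 4.6843*I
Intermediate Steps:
p(g) = √(-9 + g)
D(R) = 2*R/(83 + R) (D(R) = (2*R)/(83 + R) = 2*R/(83 + R))
√(E(-22) + D(p(15))) = √(-22 + 2*√(-9 + 15)/(83 + √(-9 + 15))) = √(-22 + 2*√6/(83 + √6))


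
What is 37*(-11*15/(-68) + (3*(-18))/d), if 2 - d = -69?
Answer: 297591/4828 ≈ 61.639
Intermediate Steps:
d = 71 (d = 2 - 1*(-69) = 2 + 69 = 71)
37*(-11*15/(-68) + (3*(-18))/d) = 37*(-11*15/(-68) + (3*(-18))/71) = 37*(-165*(-1/68) - 54*1/71) = 37*(165/68 - 54/71) = 37*(8043/4828) = 297591/4828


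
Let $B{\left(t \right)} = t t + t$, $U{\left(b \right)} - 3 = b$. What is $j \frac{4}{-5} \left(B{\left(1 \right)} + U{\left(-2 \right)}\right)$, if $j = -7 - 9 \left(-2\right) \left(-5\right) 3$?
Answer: $\frac{3324}{5} \approx 664.8$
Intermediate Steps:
$U{\left(b \right)} = 3 + b$
$B{\left(t \right)} = t + t^{2}$ ($B{\left(t \right)} = t^{2} + t = t + t^{2}$)
$j = -277$ ($j = -7 - 9 \cdot 10 \cdot 3 = -7 - 270 = -277$)
$j \frac{4}{-5} \left(B{\left(1 \right)} + U{\left(-2 \right)}\right) = - 277 \frac{4}{-5} \left(1 \left(1 + 1\right) + \left(3 - 2\right)\right) = - 277 \cdot 4 \left(- \frac{1}{5}\right) \left(1 \cdot 2 + 1\right) = - 277 \left(- \frac{4 \left(2 + 1\right)}{5}\right) = - 277 \left(\left(- \frac{4}{5}\right) 3\right) = \left(-277\right) \left(- \frac{12}{5}\right) = \frac{3324}{5}$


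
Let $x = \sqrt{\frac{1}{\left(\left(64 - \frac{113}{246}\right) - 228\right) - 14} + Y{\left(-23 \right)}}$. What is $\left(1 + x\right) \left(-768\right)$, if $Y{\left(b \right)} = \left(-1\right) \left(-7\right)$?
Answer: $-768 - \frac{768 \sqrt{13480284961}}{43901} \approx -2799.1$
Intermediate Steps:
$Y{\left(b \right)} = 7$
$x = \frac{\sqrt{13480284961}}{43901}$ ($x = \sqrt{\frac{1}{\left(\left(64 - \frac{113}{246}\right) - 228\right) - 14} + 7} = \sqrt{\frac{1}{\left(\frac{15631}{246} - 228\right) - 14} + 7} = \sqrt{\frac{1}{- \frac{40457}{246} - 14} + 7} = \sqrt{\frac{1}{- \frac{43901}{246}} + 7} = \sqrt{- \frac{246}{43901} + 7} = \sqrt{\frac{307061}{43901}} = \frac{\sqrt{13480284961}}{43901} \approx 2.6447$)
$\left(1 + x\right) \left(-768\right) = \left(1 + \frac{\sqrt{13480284961}}{43901}\right) \left(-768\right) = -768 - \frac{768 \sqrt{13480284961}}{43901}$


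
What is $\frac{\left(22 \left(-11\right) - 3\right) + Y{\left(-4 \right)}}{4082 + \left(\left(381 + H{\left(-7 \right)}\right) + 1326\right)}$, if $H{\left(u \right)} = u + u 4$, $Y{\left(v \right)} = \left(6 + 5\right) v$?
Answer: $- \frac{289}{5754} \approx -0.050226$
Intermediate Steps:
$Y{\left(v \right)} = 11 v$
$H{\left(u \right)} = 5 u$ ($H{\left(u \right)} = u + 4 u = 5 u$)
$\frac{\left(22 \left(-11\right) - 3\right) + Y{\left(-4 \right)}}{4082 + \left(\left(381 + H{\left(-7 \right)}\right) + 1326\right)} = \frac{\left(22 \left(-11\right) - 3\right) + 11 \left(-4\right)}{4082 + \left(\left(381 + 5 \left(-7\right)\right) + 1326\right)} = \frac{\left(-242 - 3\right) - 44}{4082 + \left(\left(381 - 35\right) + 1326\right)} = \frac{-245 - 44}{4082 + \left(346 + 1326\right)} = - \frac{289}{4082 + 1672} = - \frac{289}{5754}$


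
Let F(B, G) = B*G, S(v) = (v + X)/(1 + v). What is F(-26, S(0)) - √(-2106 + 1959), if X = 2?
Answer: -52 - 7*I*√3 ≈ -52.0 - 12.124*I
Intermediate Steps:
S(v) = (2 + v)/(1 + v) (S(v) = (v + 2)/(1 + v) = (2 + v)/(1 + v))
F(-26, S(0)) - √(-2106 + 1959) = -26*(2 + 0)/(1 + 0) - √(-2106 + 1959) = -26*2/1 - √(-147) = -26*2 - 7*I*√3 = -52 - 7*I*√3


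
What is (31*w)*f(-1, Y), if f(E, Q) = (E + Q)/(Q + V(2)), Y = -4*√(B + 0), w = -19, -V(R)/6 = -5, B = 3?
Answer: 7657/142 + 18259*√3/213 ≈ 202.40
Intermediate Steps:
V(R) = 30 (V(R) = -6*(-5) = 30)
Y = -4*√3 (Y = -4*√(3 + 0) = -4*√3 ≈ -6.9282)
f(E, Q) = (E + Q)/(30 + Q) (f(E, Q) = (E + Q)/(Q + 30) = (E + Q)/(30 + Q))
(31*w)*f(-1, Y) = (31*(-19))*((-1 - 4*√3)/(30 - 4*√3)) = -589*(-1 - 4*√3)/(30 - 4*√3)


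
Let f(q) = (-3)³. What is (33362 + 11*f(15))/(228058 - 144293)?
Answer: 6613/16753 ≈ 0.39474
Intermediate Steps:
f(q) = -27
(33362 + 11*f(15))/(228058 - 144293) = (33362 + 11*(-27))/(228058 - 144293) = (33362 - 297)/83765 = 33065*(1/83765) = 6613/16753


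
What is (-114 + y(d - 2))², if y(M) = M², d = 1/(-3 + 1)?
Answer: 185761/16 ≈ 11610.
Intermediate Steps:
d = -½ (d = 1/(-2) = -½ ≈ -0.50000)
(-114 + y(d - 2))² = (-114 + (-½ - 2)²)² = (-114 + (-5/2)²)² = (-114 + 25/4)² = (-431/4)² = 185761/16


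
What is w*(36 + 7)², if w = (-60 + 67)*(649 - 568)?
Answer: 1048383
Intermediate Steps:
w = 567 (w = 7*81 = 567)
w*(36 + 7)² = 567*(36 + 7)² = 567*43² = 567*1849 = 1048383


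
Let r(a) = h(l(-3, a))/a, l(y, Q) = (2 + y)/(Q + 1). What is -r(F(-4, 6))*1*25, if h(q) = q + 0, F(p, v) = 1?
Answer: 25/2 ≈ 12.500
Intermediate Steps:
l(y, Q) = (2 + y)/(1 + Q)
h(q) = q
r(a) = -1/(a*(1 + a)) (r(a) = ((2 - 3)/(1 + a))/a = (-1/(1 + a))/a = -1/(a*(1 + a)))
-r(F(-4, 6))*1*25 = --1/(1*(1 + 1))*1*25 = --1*1/2*1*25 = --1*1*½*1*25 = -(-½*1)*25 = -(-1)*25/2 = -1*(-25/2) = 25/2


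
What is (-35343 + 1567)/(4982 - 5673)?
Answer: 33776/691 ≈ 48.880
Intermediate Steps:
(-35343 + 1567)/(4982 - 5673) = -33776/(-691) = -33776*(-1/691) = 33776/691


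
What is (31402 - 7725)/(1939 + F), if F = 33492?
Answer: 23677/35431 ≈ 0.66826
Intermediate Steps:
(31402 - 7725)/(1939 + F) = (31402 - 7725)/(1939 + 33492) = 23677/35431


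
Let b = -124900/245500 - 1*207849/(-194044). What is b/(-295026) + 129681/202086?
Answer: 1012545532196200387/1577886384706094040 ≈ 0.64171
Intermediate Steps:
b = 267908339/476378020 (b = -124900*1/245500 - 207849*(-1/194044) = -1249/2455 + 207849/194044 = 267908339/476378020 ≈ 0.56239)
b/(-295026) + 129681/202086 = (267908339/476378020)/(-295026) + 129681/202086 = (267908339/476378020)*(-1/295026) + 129681*(1/202086) = -267908339/140543901728520 + 14409/22454 = 1012545532196200387/1577886384706094040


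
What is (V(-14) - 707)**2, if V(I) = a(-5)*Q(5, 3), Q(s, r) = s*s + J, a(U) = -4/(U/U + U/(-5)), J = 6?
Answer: 591361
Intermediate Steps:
a(U) = -4/(1 - U/5) (a(U) = -4/(1 + U*(-1/5)) = -4/(1 - U/5))
Q(s, r) = 6 + s**2 (Q(s, r) = s*s + 6 = s**2 + 6 = 6 + s**2)
V(I) = -62 (V(I) = (20/(-5 - 5))*(6 + 5**2) = (20/(-10))*(6 + 25) = (20*(-1/10))*31 = -2*31 = -62)
(V(-14) - 707)**2 = (-62 - 707)**2 = (-769)**2 = 591361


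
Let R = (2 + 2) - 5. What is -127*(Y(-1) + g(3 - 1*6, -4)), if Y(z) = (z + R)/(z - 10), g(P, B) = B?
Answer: 5334/11 ≈ 484.91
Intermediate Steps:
R = -1 (R = 4 - 5 = -1)
Y(z) = (-1 + z)/(-10 + z) (Y(z) = (z - 1)/(z - 10) = (-1 + z)/(-10 + z))
-127*(Y(-1) + g(3 - 1*6, -4)) = -127*((-1 - 1)/(-10 - 1) - 4) = -127*(-2/(-11) - 4) = -127*(-1/11*(-2) - 4) = -127*(2/11 - 4) = -127*(-42/11) = 5334/11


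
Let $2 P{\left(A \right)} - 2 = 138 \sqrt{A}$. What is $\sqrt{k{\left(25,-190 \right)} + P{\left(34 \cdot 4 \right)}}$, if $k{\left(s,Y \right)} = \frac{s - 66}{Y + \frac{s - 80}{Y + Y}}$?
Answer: $\frac{\sqrt{253156805 + 28731053658 \sqrt{34}}}{14429} \approx 28.388$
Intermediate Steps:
$P{\left(A \right)} = 1 + 69 \sqrt{A}$ ($P{\left(A \right)} = 1 + \frac{138 \sqrt{A}}{2} = 1 + 69 \sqrt{A}$)
$k{\left(s,Y \right)} = \frac{-66 + s}{Y + \frac{-80 + s}{2 Y}}$
$\sqrt{k{\left(25,-190 \right)} + P{\left(34 \cdot 4 \right)}} = \sqrt{2 \left(-190\right) \frac{1}{-80 + 25 + 2 \left(-190\right)^{2}} \left(-66 + 25\right) + \left(1 + 69 \sqrt{34 \cdot 4}\right)} = \sqrt{2 \left(-190\right) \frac{1}{-80 + 25 + 2 \cdot 36100} \left(-41\right) + \left(1 + 69 \sqrt{136}\right)} = \sqrt{2 \left(-190\right) \frac{1}{-80 + 25 + 72200} \left(-41\right) + \left(1 + 69 \cdot 2 \sqrt{34}\right)} = \sqrt{2 \left(-190\right) \frac{1}{72145} \left(-41\right) + \left(1 + 138 \sqrt{34}\right)} = \sqrt{\frac{3116}{14429} + \left(1 + 138 \sqrt{34}\right)} = \sqrt{\frac{17545}{14429} + 138 \sqrt{34}}$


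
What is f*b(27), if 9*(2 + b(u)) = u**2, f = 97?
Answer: 7663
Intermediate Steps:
b(u) = -2 + u**2/9
f*b(27) = 97*(-2 + (1/9)*27**2) = 97*(-2 + (1/9)*729) = 97*(-2 + 81) = 97*79 = 7663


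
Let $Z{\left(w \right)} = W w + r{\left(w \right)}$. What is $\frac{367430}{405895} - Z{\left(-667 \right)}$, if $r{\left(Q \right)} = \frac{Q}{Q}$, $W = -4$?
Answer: $- \frac{30941895}{11597} \approx -2668.1$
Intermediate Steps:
$r{\left(Q \right)} = 1$
$Z{\left(w \right)} = 1 - 4 w$ ($Z{\left(w \right)} = - 4 w + 1 = 1 - 4 w$)
$\frac{367430}{405895} - Z{\left(-667 \right)} = \frac{367430}{405895} - \left(1 - -2668\right) = 367430 \cdot \frac{1}{405895} - \left(1 + 2668\right) = \frac{10498}{11597} - 2669 = - \frac{30941895}{11597}$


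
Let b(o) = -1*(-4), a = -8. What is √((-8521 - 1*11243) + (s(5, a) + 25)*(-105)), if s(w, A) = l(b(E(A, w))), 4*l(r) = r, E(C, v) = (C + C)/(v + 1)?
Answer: I*√22494 ≈ 149.98*I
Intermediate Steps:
E(C, v) = 2*C/(1 + v) (E(C, v) = (2*C)/(1 + v) = 2*C/(1 + v))
b(o) = 4
l(r) = r/4
s(w, A) = 1 (s(w, A) = (¼)*4 = 1)
√((-8521 - 1*11243) + (s(5, a) + 25)*(-105)) = √((-8521 - 1*11243) + (1 + 25)*(-105)) = √((-8521 - 11243) + 26*(-105)) = √(-19764 - 2730) = √(-22494) = I*√22494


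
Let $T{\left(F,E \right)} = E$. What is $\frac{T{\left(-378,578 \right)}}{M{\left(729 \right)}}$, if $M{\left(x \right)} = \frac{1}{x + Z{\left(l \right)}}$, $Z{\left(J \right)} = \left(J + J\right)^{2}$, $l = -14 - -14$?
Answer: $421362$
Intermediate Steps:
$l = 0$ ($l = -14 + 14 = 0$)
$Z{\left(J \right)} = 4 J^{2}$ ($Z{\left(J \right)} = \left(2 J\right)^{2} = 4 J^{2}$)
$M{\left(x \right)} = \frac{1}{x}$ ($M{\left(x \right)} = \frac{1}{x + 4 \cdot 0^{2}} = \frac{1}{x + 4 \cdot 0} = \frac{1}{x + 0} = \frac{1}{x}$)
$\frac{T{\left(-378,578 \right)}}{M{\left(729 \right)}} = \frac{578}{\frac{1}{729}} = 578 \frac{1}{\frac{1}{729}} = 578 \cdot 729 = 421362$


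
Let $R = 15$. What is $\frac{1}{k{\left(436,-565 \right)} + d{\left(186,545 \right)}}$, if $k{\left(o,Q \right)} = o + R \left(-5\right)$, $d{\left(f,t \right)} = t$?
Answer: $\frac{1}{906} \approx 0.0011038$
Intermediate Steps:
$k{\left(o,Q \right)} = -75 + o$ ($k{\left(o,Q \right)} = o + 15 \left(-5\right) = o - 75 = -75 + o$)
$\frac{1}{k{\left(436,-565 \right)} + d{\left(186,545 \right)}} = \frac{1}{\left(-75 + 436\right) + 545} = \frac{1}{361 + 545} = \frac{1}{906}$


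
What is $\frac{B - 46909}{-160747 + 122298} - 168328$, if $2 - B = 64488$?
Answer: $- \frac{6471931877}{38449} \approx -1.6833 \cdot 10^{5}$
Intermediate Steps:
$B = -64486$ ($B = 2 - 64488 = -64486$)
$\frac{B - 46909}{-160747 + 122298} - 168328 = \frac{-64486 - 46909}{-160747 + 122298} - 168328 = - \frac{111395}{-38449} - 168328 = \left(-111395\right) \left(- \frac{1}{38449}\right) - 168328 = \frac{111395}{38449} - 168328 = - \frac{6471931877}{38449}$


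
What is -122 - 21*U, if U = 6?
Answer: -248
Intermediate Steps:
-122 - 21*U = -122 - 21*6 = -122 - 126 = -248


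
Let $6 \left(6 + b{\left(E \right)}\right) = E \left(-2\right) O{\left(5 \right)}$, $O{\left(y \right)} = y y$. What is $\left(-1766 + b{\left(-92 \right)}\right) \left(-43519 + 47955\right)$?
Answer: $- \frac{13378976}{3} \approx -4.4597 \cdot 10^{6}$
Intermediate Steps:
$O{\left(y \right)} = y^{2}$
$b{\left(E \right)} = -6 - \frac{25 E}{3}$ ($b{\left(E \right)} = -6 + \frac{E \left(-2\right) 5^{2}}{6} = -6 + \frac{- 2 E 25}{6} = -6 + \frac{\left(-50\right) E}{6} = -6 - \frac{25 E}{3}$)
$\left(-1766 + b{\left(-92 \right)}\right) \left(-43519 + 47955\right) = \left(-1766 - - \frac{2282}{3}\right) \left(-43519 + 47955\right) = \left(-1766 + \left(-6 + \frac{2300}{3}\right)\right) 4436 = \left(-1766 + \frac{2282}{3}\right) 4436 = \left(- \frac{3016}{3}\right) 4436 = - \frac{13378976}{3}$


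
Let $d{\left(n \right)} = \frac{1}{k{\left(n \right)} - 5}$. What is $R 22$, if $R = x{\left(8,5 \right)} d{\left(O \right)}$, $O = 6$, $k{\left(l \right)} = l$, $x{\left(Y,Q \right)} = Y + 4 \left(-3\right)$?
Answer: $-88$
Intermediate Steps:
$x{\left(Y,Q \right)} = -12 + Y$ ($x{\left(Y,Q \right)} = Y - 12 = -12 + Y$)
$d{\left(n \right)} = \frac{1}{-5 + n}$ ($d{\left(n \right)} = \frac{1}{n - 5} = \frac{1}{-5 + n}$)
$R = -4$ ($R = \frac{-12 + 8}{-5 + 6} = - \frac{4}{1} = \left(-4\right) 1 = -4$)
$R 22 = \left(-4\right) 22 = -88$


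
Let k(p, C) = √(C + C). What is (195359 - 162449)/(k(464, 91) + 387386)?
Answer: 5810790/68399231 - 15*√182/68399231 ≈ 0.084951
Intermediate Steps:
k(p, C) = √2*√C (k(p, C) = √(2*C) = √2*√C)
(195359 - 162449)/(k(464, 91) + 387386) = (195359 - 162449)/(√2*√91 + 387386) = 32910/(√182 + 387386) = 32910/(387386 + √182)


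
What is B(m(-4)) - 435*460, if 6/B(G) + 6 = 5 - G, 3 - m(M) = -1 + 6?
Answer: -200094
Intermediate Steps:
m(M) = -2 (m(M) = 3 - (-1 + 6) = 3 - 1*5 = 3 - 5 = -2)
B(G) = 6/(-1 - G) (B(G) = 6/(-6 + (5 - G)) = 6/(-1 - G))
B(m(-4)) - 435*460 = -6/(1 - 2) - 435*460 = -6/(-1) - 200100 = -6*(-1) - 200100 = 6 - 200100 = -200094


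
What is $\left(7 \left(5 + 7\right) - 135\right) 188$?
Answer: $-9588$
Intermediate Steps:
$\left(7 \left(5 + 7\right) - 135\right) 188 = \left(7 \cdot 12 - 135\right) 188 = \left(84 - 135\right) 188 = \left(-51\right) 188 = -9588$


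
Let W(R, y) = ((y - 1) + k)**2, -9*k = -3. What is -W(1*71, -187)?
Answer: -316969/9 ≈ -35219.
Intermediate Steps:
k = 1/3 (k = -1/9*(-3) = 1/3 ≈ 0.33333)
W(R, y) = (-2/3 + y)**2 (W(R, y) = ((y - 1) + 1/3)**2 = ((-1 + y) + 1/3)**2 = (-2/3 + y)**2)
-W(1*71, -187) = -(-2 + 3*(-187))**2/9 = -(-2 - 561)**2/9 = -(-563)**2/9 = -316969/9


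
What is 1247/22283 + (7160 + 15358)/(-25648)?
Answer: -234892769/285757192 ≈ -0.82200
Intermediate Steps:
1247/22283 + (7160 + 15358)/(-25648) = 1247*(1/22283) + 22518*(-1/25648) = 1247/22283 - 11259/12824 = -234892769/285757192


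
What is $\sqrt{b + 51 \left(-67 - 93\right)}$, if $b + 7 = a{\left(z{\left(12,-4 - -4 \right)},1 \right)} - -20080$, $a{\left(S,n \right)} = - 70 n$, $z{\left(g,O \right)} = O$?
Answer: $\sqrt{11843} \approx 108.83$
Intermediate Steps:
$b = 20003$ ($b = -7 - -20010 = -7 + \left(-70 + 20080\right) = -7 + 20010 = 20003$)
$\sqrt{b + 51 \left(-67 - 93\right)} = \sqrt{20003 + 51 \left(-67 - 93\right)} = \sqrt{20003 + 51 \left(-160\right)} = \sqrt{20003 - 8160} = \sqrt{11843}$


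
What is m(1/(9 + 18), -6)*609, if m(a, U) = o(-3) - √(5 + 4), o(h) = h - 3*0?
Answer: -3654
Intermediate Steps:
o(h) = h (o(h) = h + 0 = h)
m(a, U) = -6 (m(a, U) = -3 - √(5 + 4) = -3 - √9 = -3 - 1*3 = -3 - 3 = -6)
m(1/(9 + 18), -6)*609 = -6*609 = -3654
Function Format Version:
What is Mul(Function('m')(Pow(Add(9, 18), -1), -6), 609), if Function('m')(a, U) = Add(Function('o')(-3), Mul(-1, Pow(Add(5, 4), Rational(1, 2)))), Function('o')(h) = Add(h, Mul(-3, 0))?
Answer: -3654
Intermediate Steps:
Function('o')(h) = h (Function('o')(h) = Add(h, 0) = h)
Function('m')(a, U) = -6 (Function('m')(a, U) = Add(-3, Mul(-1, Pow(Add(5, 4), Rational(1, 2)))) = Add(-3, Mul(-1, Pow(9, Rational(1, 2)))) = Add(-3, Mul(-1, 3)) = Add(-3, -3) = -6)
Mul(Function('m')(Pow(Add(9, 18), -1), -6), 609) = Mul(-6, 609) = -3654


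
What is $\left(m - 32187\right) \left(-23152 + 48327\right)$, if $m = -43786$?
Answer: $-1912620275$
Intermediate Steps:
$\left(m - 32187\right) \left(-23152 + 48327\right) = \left(-43786 - 32187\right) \left(-23152 + 48327\right) = \left(-75973\right) 25175 = -1912620275$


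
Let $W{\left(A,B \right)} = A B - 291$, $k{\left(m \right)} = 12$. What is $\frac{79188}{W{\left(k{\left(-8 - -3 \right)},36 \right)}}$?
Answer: $\frac{26396}{47} \approx 561.62$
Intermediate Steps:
$W{\left(A,B \right)} = -291 + A B$
$\frac{79188}{W{\left(k{\left(-8 - -3 \right)},36 \right)}} = \frac{79188}{-291 + 12 \cdot 36} = \frac{79188}{-291 + 432} = \frac{79188}{141} = 79188 \cdot \frac{1}{141} = \frac{26396}{47}$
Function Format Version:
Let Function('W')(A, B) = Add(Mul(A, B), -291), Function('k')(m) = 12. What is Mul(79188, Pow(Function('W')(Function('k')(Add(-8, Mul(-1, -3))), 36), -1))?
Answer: Rational(26396, 47) ≈ 561.62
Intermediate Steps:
Function('W')(A, B) = Add(-291, Mul(A, B))
Mul(79188, Pow(Function('W')(Function('k')(Add(-8, Mul(-1, -3))), 36), -1)) = Mul(79188, Pow(Add(-291, Mul(12, 36)), -1)) = Mul(79188, Pow(Add(-291, 432), -1)) = Mul(79188, Pow(141, -1)) = Mul(79188, Rational(1, 141)) = Rational(26396, 47)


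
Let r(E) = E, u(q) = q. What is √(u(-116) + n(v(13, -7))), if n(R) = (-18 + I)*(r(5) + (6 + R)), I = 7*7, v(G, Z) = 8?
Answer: √473 ≈ 21.749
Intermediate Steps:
I = 49
n(R) = 341 + 31*R (n(R) = (-18 + 49)*(5 + (6 + R)) = 31*(11 + R) = 341 + 31*R)
√(u(-116) + n(v(13, -7))) = √(-116 + (341 + 31*8)) = √(-116 + (341 + 248)) = √(-116 + 589) = √473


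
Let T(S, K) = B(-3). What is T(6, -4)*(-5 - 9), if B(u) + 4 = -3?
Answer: 98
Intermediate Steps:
B(u) = -7 (B(u) = -4 - 3 = -7)
T(S, K) = -7
T(6, -4)*(-5 - 9) = -7*(-5 - 9) = -7*(-14) = 98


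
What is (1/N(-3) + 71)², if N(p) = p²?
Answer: 409600/81 ≈ 5056.8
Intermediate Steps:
(1/N(-3) + 71)² = (1/((-3)²) + 71)² = (1/9 + 71)² = (⅑ + 71)² = (640/9)² = 409600/81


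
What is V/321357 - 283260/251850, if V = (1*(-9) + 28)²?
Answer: -3031222199/2697792015 ≈ -1.1236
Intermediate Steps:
V = 361 (V = (-9 + 28)² = 19² = 361)
V/321357 - 283260/251850 = 361/321357 - 283260/251850 = 361*(1/321357) - 283260*1/251850 = 361/321357 - 9442/8395 = -3031222199/2697792015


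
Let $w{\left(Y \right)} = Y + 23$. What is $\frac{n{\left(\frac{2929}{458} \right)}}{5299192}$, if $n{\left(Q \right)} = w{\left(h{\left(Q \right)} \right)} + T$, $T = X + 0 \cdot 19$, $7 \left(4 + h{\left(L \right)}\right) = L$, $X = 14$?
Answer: $\frac{108727}{16989209552} \approx 6.3998 \cdot 10^{-6}$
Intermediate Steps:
$h{\left(L \right)} = -4 + \frac{L}{7}$
$w{\left(Y \right)} = 23 + Y$
$T = 14$ ($T = 14 + 0 \cdot 19 = 14 + 0 = 14$)
$n{\left(Q \right)} = 33 + \frac{Q}{7}$ ($n{\left(Q \right)} = \left(23 + \left(-4 + \frac{Q}{7}\right)\right) + 14 = \left(19 + \frac{Q}{7}\right) + 14 = 33 + \frac{Q}{7}$)
$\frac{n{\left(\frac{2929}{458} \right)}}{5299192} = \frac{33 + \frac{2929 \cdot \frac{1}{458}}{7}}{5299192} = \left(33 + \frac{2929 \cdot \frac{1}{458}}{7}\right) \frac{1}{5299192} = \left(33 + \frac{1}{7} \cdot \frac{2929}{458}\right) \frac{1}{5299192} = \left(33 + \frac{2929}{3206}\right) \frac{1}{5299192} = \frac{108727}{3206} \cdot \frac{1}{5299192} = \frac{108727}{16989209552}$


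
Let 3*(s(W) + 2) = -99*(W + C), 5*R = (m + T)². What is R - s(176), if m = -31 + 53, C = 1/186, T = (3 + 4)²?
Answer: 2113697/310 ≈ 6818.4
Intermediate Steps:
T = 49 (T = 7² = 49)
C = 1/186 ≈ 0.0053763
m = 22
R = 5041/5 (R = (22 + 49)²/5 = (⅕)*71² = (⅕)*5041 = 5041/5 ≈ 1008.2)
s(W) = -135/62 - 33*W (s(W) = -2 + (-99*(W + 1/186))/3 = -2 + (-99*(1/186 + W))/3 = -2 + (-33/62 - 99*W)/3 = -2 + (-11/62 - 33*W) = -135/62 - 33*W)
R - s(176) = 5041/5 - (-135/62 - 33*176) = 5041/5 - (-135/62 - 5808) = 5041/5 - 1*(-360231/62) = 5041/5 + 360231/62 = 2113697/310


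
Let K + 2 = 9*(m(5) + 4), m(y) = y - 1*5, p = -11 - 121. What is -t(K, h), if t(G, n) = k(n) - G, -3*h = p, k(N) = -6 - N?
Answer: 84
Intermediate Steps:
p = -132
m(y) = -5 + y (m(y) = y - 5 = -5 + y)
h = 44 (h = -1/3*(-132) = 44)
K = 34 (K = -2 + 9*((-5 + 5) + 4) = -2 + 9*(0 + 4) = -2 + 9*4 = -2 + 36 = 34)
t(G, n) = -6 - G - n (t(G, n) = (-6 - n) - G = -6 - G - n)
-t(K, h) = -(-6 - 1*34 - 1*44) = -(-6 - 34 - 44) = -1*(-84) = 84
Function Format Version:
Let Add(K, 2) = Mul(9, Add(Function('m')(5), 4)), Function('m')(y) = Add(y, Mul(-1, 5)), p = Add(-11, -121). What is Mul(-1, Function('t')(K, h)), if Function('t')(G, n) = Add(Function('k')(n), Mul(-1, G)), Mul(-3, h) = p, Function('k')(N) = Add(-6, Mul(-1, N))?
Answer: 84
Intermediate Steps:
p = -132
Function('m')(y) = Add(-5, y) (Function('m')(y) = Add(y, -5) = Add(-5, y))
h = 44 (h = Mul(Rational(-1, 3), -132) = 44)
K = 34 (K = Add(-2, Mul(9, Add(Add(-5, 5), 4))) = Add(-2, Mul(9, Add(0, 4))) = Add(-2, Mul(9, 4)) = Add(-2, 36) = 34)
Function('t')(G, n) = Add(-6, Mul(-1, G), Mul(-1, n)) (Function('t')(G, n) = Add(Add(-6, Mul(-1, n)), Mul(-1, G)) = Add(-6, Mul(-1, G), Mul(-1, n)))
Mul(-1, Function('t')(K, h)) = Mul(-1, Add(-6, Mul(-1, 34), Mul(-1, 44))) = Mul(-1, Add(-6, -34, -44)) = Mul(-1, -84) = 84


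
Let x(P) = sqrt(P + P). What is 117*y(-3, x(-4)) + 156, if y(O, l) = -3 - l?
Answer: -195 - 234*I*sqrt(2) ≈ -195.0 - 330.93*I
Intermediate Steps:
x(P) = sqrt(2)*sqrt(P) (x(P) = sqrt(2*P) = sqrt(2)*sqrt(P))
117*y(-3, x(-4)) + 156 = 117*(-3 - sqrt(2)*sqrt(-4)) + 156 = 117*(-3 - sqrt(2)*2*I) + 156 = 117*(-3 - 2*I*sqrt(2)) + 156 = (-351 - 234*I*sqrt(2)) + 156 = -195 - 234*I*sqrt(2)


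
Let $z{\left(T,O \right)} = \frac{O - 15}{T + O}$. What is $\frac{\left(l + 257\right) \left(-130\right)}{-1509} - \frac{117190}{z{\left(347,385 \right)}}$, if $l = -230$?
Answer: $- \frac{4314845634}{18611} \approx -2.3184 \cdot 10^{5}$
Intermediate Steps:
$z{\left(T,O \right)} = \frac{-15 + O}{O + T}$
$\frac{\left(l + 257\right) \left(-130\right)}{-1509} - \frac{117190}{z{\left(347,385 \right)}} = \frac{\left(-230 + 257\right) \left(-130\right)}{-1509} - \frac{117190}{\frac{1}{385 + 347} \left(-15 + 385\right)} = 27 \left(-130\right) \left(- \frac{1}{1509}\right) - \frac{117190}{\frac{1}{732} \cdot 370} = \left(-3510\right) \left(- \frac{1}{1509}\right) - \frac{117190}{\frac{1}{732} \cdot 370} = \frac{1170}{503} - \frac{117190}{\frac{185}{366}} = \frac{1170}{503} - \frac{8578308}{37} = - \frac{4314845634}{18611}$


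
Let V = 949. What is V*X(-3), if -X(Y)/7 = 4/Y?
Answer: 26572/3 ≈ 8857.3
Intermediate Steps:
X(Y) = -28/Y
V*X(-3) = 949*(-28/(-3)) = 949*(-28*(-1/3)) = 949*(28/3) = 26572/3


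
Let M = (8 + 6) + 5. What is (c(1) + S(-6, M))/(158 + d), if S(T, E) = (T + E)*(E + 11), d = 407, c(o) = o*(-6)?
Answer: 384/565 ≈ 0.67965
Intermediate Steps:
c(o) = -6*o
M = 19 (M = 14 + 5 = 19)
S(T, E) = (11 + E)*(E + T) (S(T, E) = (E + T)*(11 + E) = (11 + E)*(E + T))
(c(1) + S(-6, M))/(158 + d) = (-6*1 + (19² + 11*19 + 11*(-6) + 19*(-6)))/(158 + 407) = (-6 + (361 + 209 - 66 - 114))/565 = (-6 + 390)*(1/565) = 384*(1/565) = 384/565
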